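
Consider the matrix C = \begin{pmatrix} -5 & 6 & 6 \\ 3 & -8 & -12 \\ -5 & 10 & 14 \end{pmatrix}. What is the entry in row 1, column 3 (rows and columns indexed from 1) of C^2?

-18

Characteristic polynomial: λ^3 - λ^2 - 10λ - 8 = (λ - 4)(λ + 1)(λ + 2), so the eigenvalues are -2, -1, 4.
λ=-1: eigenvector (-3, -3, 1).
λ=-2: eigenvector (2, 1, 0).
λ=4: eigenvector (0, -1, 1).
P = [[-3, 2, 0], [-3, 1, -1], [1, 0, 1]], D = diag(-1, -2, 4), P⁻¹ = [[1, -2, -2], [2, -3, -3], [-1, 2, 3]].
C² = P·diag(1, 4, 16)·P⁻¹ = [[13, -18, -18], [21, -38, -54], [-15, 30, 46]].
The requested entry is -18.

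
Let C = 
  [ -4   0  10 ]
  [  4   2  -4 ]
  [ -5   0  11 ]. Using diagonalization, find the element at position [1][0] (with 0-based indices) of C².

12

Characteristic polynomial: r^3 - 9r^2 + 20r - 12 = (r - 6)(r - 2)(r - 1), so the eigenvalues are 1, 2, 6.
r=6: eigenvector (1, 0, 1).
r=2: eigenvector (0, 1, 0).
r=1: eigenvector (-2, 4, -1).
P = [[1, 0, -2], [0, 1, 4], [1, 0, -1]], D = diag(6, 2, 1), P⁻¹ = [[-1, 0, 2], [4, 1, -4], [-1, 0, 1]].
C² = P·diag(36, 4, 1)·P⁻¹ = [[-34, 0, 70], [12, 4, -12], [-35, 0, 71]].
The requested entry is 12.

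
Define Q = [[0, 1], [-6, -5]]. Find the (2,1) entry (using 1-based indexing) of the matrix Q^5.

Characteristic polynomial: λ^2 + 5λ + 6 = (λ + 2)(λ + 3), so the eigenvalues are -3, -2.
λ=-2: eigenvector (1, -2).
λ=-3: eigenvector (-1, 3).
P = [[1, -1], [-2, 3]], D = diag(-2, -3), P⁻¹ = [[3, 1], [2, 1]].
Q⁵ = P·diag(-32, -243)·P⁻¹ = [[390, 211], [-1266, -665]].
The requested entry is -1266.

-1266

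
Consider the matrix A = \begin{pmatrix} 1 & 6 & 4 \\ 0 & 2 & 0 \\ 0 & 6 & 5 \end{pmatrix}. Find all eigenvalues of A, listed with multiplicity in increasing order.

Characteristic polynomial: p(λ) = λ^3 - 8λ^2 + 17λ - 10 = (λ - 5)(λ - 2)(λ - 1).
Roots (with multiplicity): 1, 2, 5.

1, 2, 5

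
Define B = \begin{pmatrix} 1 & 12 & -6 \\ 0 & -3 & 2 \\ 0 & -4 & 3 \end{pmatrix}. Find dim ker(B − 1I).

B − 1I = [[0, 12, -6], [0, -4, 2], [0, -4, 2]].
This matrix has rank 1, so its null space has dimension 3 − 1 = 2.

2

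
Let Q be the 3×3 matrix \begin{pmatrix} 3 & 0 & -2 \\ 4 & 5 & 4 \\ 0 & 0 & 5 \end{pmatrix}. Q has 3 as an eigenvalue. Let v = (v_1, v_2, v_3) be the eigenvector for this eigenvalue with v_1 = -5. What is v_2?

10

Q − 3I = [[0, 0, -2], [4, 2, 4], [0, 0, 2]].
Solving (Q − 3I)v = 0 gives the eigenspace spanned by (-5, 10, 0).
With v_1 = -5, v = (-5, 10, 0), so v_2 = 10.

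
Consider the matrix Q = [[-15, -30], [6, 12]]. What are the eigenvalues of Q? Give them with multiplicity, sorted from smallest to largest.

-3, 0

Characteristic polynomial: p(r) = r^2 + 3r = r(r + 3).
Roots (with multiplicity): -3, 0.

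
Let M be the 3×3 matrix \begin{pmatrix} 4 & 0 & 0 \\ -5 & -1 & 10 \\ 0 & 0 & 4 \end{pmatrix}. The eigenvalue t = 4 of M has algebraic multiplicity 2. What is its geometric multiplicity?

M − 4I = [[0, 0, 0], [-5, -5, 10], [0, 0, 0]].
This matrix has rank 1, so its null space has dimension 3 − 1 = 2.

2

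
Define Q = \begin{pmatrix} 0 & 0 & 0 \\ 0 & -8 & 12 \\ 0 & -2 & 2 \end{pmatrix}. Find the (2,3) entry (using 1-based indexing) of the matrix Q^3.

Characteristic polynomial: t^3 + 6t^2 + 8t = t(t + 2)(t + 4), so the eigenvalues are -4, -2, 0.
t=-4: eigenvector (0, 3, 1).
t=0: eigenvector (1, 0, 0).
t=-2: eigenvector (0, 2, 1).
P = [[0, 1, 0], [3, 0, 2], [1, 0, 1]], D = diag(-4, 0, -2), P⁻¹ = [[0, 1, -2], [1, 0, 0], [0, -1, 3]].
Q³ = P·diag(-64, 0, -8)·P⁻¹ = [[0, 0, 0], [0, -176, 336], [0, -56, 104]].
The requested entry is 336.

336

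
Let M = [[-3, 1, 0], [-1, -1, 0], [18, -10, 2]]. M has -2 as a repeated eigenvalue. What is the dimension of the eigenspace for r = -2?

M + 2I = [[-1, 1, 0], [-1, 1, 0], [18, -10, 4]].
This matrix has rank 2, so its null space has dimension 3 − 2 = 1.

1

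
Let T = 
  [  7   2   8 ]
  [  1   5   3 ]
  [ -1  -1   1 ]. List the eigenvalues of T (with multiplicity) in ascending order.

Characteristic polynomial: p(s) = s^3 - 13s^2 + 56s - 80 = (s - 5)(s - 4)^2.
Roots (with multiplicity): 4, 4, 5.

4, 4, 5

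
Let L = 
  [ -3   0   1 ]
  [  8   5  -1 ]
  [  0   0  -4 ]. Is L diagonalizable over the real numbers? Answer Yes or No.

Characteristic polynomial: p(λ) = λ^3 + 2λ^2 - 23λ - 60 = (λ - 5)(λ + 3)(λ + 4).
All 3 eigenvalues are distinct, so L is diagonalizable.

Yes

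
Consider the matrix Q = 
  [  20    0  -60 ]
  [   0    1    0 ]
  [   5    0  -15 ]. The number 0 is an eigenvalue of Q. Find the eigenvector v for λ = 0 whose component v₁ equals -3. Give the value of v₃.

Q = [[20, 0, -60], [0, 1, 0], [5, 0, -15]].
Solving (Q)v = 0 gives the eigenspace spanned by (-3, 0, -1).
With v₁ = -3, v = (-3, 0, -1), so v₃ = -1.

-1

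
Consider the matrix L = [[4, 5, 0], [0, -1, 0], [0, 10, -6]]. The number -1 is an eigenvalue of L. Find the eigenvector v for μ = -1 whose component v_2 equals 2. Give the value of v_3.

4

L + 1I = [[5, 5, 0], [0, 0, 0], [0, 10, -5]].
Solving (L + 1I)v = 0 gives the eigenspace spanned by (-2, 2, 4).
With v_2 = 2, v = (-2, 2, 4), so v_3 = 4.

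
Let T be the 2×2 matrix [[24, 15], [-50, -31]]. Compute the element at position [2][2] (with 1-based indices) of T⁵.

-46651

Characteristic polynomial: λ^2 + 7λ + 6 = (λ + 1)(λ + 6), so the eigenvalues are -6, -1.
λ=-6: eigenvector (1, -2).
λ=-1: eigenvector (3, -5).
P = [[1, 3], [-2, -5]], D = diag(-6, -1), P⁻¹ = [[-5, -3], [2, 1]].
T⁵ = P·diag(-7776, -1)·P⁻¹ = [[38874, 23325], [-77750, -46651]].
The requested entry is -46651.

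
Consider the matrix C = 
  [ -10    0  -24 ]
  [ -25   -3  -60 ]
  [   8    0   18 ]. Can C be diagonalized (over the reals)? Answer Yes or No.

Yes

Characteristic polynomial: p(t) = t^3 - 5t^2 - 12t + 36 = (t - 6)(t - 2)(t + 3).
All 3 eigenvalues are distinct, so C is diagonalizable.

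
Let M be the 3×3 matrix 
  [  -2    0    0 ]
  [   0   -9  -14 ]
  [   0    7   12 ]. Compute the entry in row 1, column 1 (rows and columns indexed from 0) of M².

Characteristic polynomial: r^3 - r^2 - 16r - 20 = (r - 5)(r + 2)^2, so the eigenvalues are -2, -2, 5.
r=-2: eigenvector (1, 0, 0).
r=-2: eigenvector (0, 2, -1).
r=5: eigenvector (0, -1, 1).
P = [[1, 0, 0], [0, 2, -1], [0, -1, 1]], D = diag(-2, -2, 5), P⁻¹ = [[1, 0, 0], [0, 1, 1], [0, 1, 2]].
M² = P·diag(4, 4, 25)·P⁻¹ = [[4, 0, 0], [0, -17, -42], [0, 21, 46]].
The requested entry is -17.

-17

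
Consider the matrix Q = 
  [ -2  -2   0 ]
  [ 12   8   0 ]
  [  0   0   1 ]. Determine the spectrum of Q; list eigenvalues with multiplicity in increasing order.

Characteristic polynomial: p(μ) = μ^3 - 7μ^2 + 14μ - 8 = (μ - 4)(μ - 2)(μ - 1).
Roots (with multiplicity): 1, 2, 4.

1, 2, 4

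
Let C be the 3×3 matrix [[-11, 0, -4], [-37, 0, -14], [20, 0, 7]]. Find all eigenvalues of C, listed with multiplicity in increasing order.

Characteristic polynomial: p(μ) = μ^3 + 4μ^2 + 3μ = μ(μ + 1)(μ + 3).
Roots (with multiplicity): -3, -1, 0.

-3, -1, 0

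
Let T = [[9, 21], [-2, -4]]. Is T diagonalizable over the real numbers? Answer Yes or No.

Yes

Characteristic polynomial: p(r) = r^2 - 5r + 6 = (r - 3)(r - 2).
All 2 eigenvalues are distinct, so T is diagonalizable.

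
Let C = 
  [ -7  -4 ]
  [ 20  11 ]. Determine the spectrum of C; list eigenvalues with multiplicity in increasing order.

1, 3

Characteristic polynomial: p(t) = t^2 - 4t + 3 = (t - 3)(t - 1).
Roots (with multiplicity): 1, 3.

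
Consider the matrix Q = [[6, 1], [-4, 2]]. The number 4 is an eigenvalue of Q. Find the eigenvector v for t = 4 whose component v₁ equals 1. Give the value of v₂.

-2

Q − 4I = [[2, 1], [-4, -2]].
Solving (Q − 4I)v = 0 gives the eigenspace spanned by (1, -2).
With v₁ = 1, v = (1, -2), so v₂ = -2.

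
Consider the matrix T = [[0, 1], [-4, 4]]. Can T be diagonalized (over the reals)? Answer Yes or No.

Characteristic polynomial: p(r) = r^2 - 4r + 4 = (r - 2)^2.
r = 2 has algebraic multiplicity 2; rank(T − 2I) = 1, so geometric multiplicity = 1.
Geometric multiplicity < algebraic multiplicity, so T is not diagonalizable.

No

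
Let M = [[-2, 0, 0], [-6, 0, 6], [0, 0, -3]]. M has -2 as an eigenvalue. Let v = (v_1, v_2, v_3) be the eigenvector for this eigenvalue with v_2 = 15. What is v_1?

5

M + 2I = [[0, 0, 0], [-6, 2, 6], [0, 0, -1]].
Solving (M + 2I)v = 0 gives the eigenspace spanned by (5, 15, 0).
With v_2 = 15, v = (5, 15, 0), so v_1 = 5.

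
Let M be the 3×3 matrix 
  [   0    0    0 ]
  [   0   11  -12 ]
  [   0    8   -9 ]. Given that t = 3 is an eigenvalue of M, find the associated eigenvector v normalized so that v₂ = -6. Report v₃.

M − 3I = [[-3, 0, 0], [0, 8, -12], [0, 8, -12]].
Solving (M − 3I)v = 0 gives the eigenspace spanned by (0, -6, -4).
With v₂ = -6, v = (0, -6, -4), so v₃ = -4.

-4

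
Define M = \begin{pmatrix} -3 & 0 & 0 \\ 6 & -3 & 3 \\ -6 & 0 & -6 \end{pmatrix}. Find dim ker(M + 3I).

2

M + 3I = [[0, 0, 0], [6, 0, 3], [-6, 0, -3]].
This matrix has rank 1, so its null space has dimension 3 − 1 = 2.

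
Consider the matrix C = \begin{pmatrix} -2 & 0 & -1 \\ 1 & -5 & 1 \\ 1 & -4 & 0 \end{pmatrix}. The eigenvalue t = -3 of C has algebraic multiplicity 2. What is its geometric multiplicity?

C + 3I = [[1, 0, -1], [1, -2, 1], [1, -4, 3]].
This matrix has rank 2, so its null space has dimension 3 − 2 = 1.

1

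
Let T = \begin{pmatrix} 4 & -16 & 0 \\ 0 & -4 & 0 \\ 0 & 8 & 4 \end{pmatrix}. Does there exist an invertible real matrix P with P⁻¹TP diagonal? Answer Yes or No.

Yes

Characteristic polynomial: p(λ) = λ^3 - 4λ^2 - 16λ + 64 = (λ - 4)^2(λ + 4).
λ = 4 has algebraic multiplicity 2; rank(T − 4I) = 1, so geometric multiplicity = 2.
Every eigenvalue has geometric = algebraic multiplicity, so T is diagonalizable.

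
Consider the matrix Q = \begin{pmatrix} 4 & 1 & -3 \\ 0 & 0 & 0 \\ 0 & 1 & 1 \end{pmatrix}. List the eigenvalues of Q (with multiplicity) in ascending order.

0, 1, 4

Characteristic polynomial: p(r) = r^3 - 5r^2 + 4r = r(r - 4)(r - 1).
Roots (with multiplicity): 0, 1, 4.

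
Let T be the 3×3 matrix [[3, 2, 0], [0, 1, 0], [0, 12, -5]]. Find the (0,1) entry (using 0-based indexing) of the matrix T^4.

Characteristic polynomial: s^3 + s^2 - 17s + 15 = (s - 3)(s - 1)(s + 5), so the eigenvalues are -5, 1, 3.
s=1: eigenvector (-1, 1, 2).
s=3: eigenvector (1, 0, 0).
s=-5: eigenvector (0, 0, 1).
P = [[-1, 1, 0], [1, 0, 0], [2, 0, 1]], D = diag(1, 3, -5), P⁻¹ = [[0, 1, 0], [1, 1, 0], [0, -2, 1]].
T⁴ = P·diag(1, 81, 625)·P⁻¹ = [[81, 80, 0], [0, 1, 0], [0, -1248, 625]].
The requested entry is 80.

80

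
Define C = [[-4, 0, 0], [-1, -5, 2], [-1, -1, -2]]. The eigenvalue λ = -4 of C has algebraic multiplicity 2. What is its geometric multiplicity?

C + 4I = [[0, 0, 0], [-1, -1, 2], [-1, -1, 2]].
This matrix has rank 1, so its null space has dimension 3 − 1 = 2.

2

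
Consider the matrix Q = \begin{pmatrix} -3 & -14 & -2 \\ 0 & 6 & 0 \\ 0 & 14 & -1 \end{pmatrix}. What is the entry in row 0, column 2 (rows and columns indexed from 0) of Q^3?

-26

Characteristic polynomial: r^3 - 2r^2 - 21r - 18 = (r - 6)(r + 1)(r + 3), so the eigenvalues are -3, -1, 6.
r=-3: eigenvector (1, 0, 0).
r=6: eigenvector (-2, 1, 2).
r=-1: eigenvector (-1, 0, 1).
P = [[1, -2, -1], [0, 1, 0], [0, 2, 1]], D = diag(-3, 6, -1), P⁻¹ = [[1, 0, 1], [0, 1, 0], [0, -2, 1]].
Q³ = P·diag(-27, 216, -1)·P⁻¹ = [[-27, -434, -26], [0, 216, 0], [0, 434, -1]].
The requested entry is -26.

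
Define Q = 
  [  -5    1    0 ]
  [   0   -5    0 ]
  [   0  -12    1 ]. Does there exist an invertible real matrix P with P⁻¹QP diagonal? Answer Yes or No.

No

Characteristic polynomial: p(r) = r^3 + 9r^2 + 15r - 25 = (r - 1)(r + 5)^2.
r = -5 has algebraic multiplicity 2; rank(Q + 5I) = 2, so geometric multiplicity = 1.
Geometric multiplicity < algebraic multiplicity, so Q is not diagonalizable.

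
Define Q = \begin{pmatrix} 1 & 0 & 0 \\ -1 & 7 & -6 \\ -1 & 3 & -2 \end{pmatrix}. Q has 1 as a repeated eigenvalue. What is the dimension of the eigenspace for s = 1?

1

Q − 1I = [[0, 0, 0], [-1, 6, -6], [-1, 3, -3]].
This matrix has rank 2, so its null space has dimension 3 − 2 = 1.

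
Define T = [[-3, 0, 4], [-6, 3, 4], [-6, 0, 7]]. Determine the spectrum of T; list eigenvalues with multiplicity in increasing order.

Characteristic polynomial: p(r) = r^3 - 7r^2 + 15r - 9 = (r - 3)^2(r - 1).
Roots (with multiplicity): 1, 3, 3.

1, 3, 3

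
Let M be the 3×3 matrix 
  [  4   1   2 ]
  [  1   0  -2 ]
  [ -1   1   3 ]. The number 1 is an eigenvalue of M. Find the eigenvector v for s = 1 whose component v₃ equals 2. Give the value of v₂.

-4

M − 1I = [[3, 1, 2], [1, -1, -2], [-1, 1, 2]].
Solving (M − 1I)v = 0 gives the eigenspace spanned by (0, -4, 2).
With v₃ = 2, v = (0, -4, 2), so v₂ = -4.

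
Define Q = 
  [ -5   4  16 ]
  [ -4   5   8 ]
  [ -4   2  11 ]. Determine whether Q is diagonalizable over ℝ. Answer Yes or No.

Characteristic polynomial: p(s) = s^3 - 11s^2 + 39s - 45 = (s - 5)(s - 3)^2.
s = 3 has algebraic multiplicity 2; rank(Q − 3I) = 1, so geometric multiplicity = 2.
Every eigenvalue has geometric = algebraic multiplicity, so Q is diagonalizable.

Yes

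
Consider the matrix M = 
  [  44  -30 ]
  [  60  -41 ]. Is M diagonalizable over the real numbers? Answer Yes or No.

Characteristic polynomial: p(t) = t^2 - 3t - 4 = (t - 4)(t + 1).
All 2 eigenvalues are distinct, so M is diagonalizable.

Yes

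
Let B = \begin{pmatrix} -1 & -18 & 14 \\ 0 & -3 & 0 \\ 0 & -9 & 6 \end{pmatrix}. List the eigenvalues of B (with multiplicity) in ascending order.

Characteristic polynomial: p(r) = r^3 - 2r^2 - 21r - 18 = (r - 6)(r + 1)(r + 3).
Roots (with multiplicity): -3, -1, 6.

-3, -1, 6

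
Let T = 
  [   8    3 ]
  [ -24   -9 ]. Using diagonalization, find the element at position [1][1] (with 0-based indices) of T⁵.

-9

Characteristic polynomial: λ^2 + λ = λ(λ + 1), so the eigenvalues are -1, 0.
λ=-1: eigenvector (1, -3).
λ=0: eigenvector (3, -8).
P = [[1, 3], [-3, -8]], D = diag(-1, 0), P⁻¹ = [[-8, -3], [3, 1]].
T⁵ = P·diag(-1, 0)·P⁻¹ = [[8, 3], [-24, -9]].
The requested entry is -9.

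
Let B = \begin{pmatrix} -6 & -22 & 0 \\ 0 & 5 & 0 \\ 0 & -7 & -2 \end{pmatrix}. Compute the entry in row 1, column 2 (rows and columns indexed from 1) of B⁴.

Characteristic polynomial: t^3 + 3t^2 - 28t - 60 = (t - 5)(t + 2)(t + 6), so the eigenvalues are -6, -2, 5.
t=-6: eigenvector (1, 0, 0).
t=5: eigenvector (-2, 1, -1).
t=-2: eigenvector (0, 0, 1).
P = [[1, -2, 0], [0, 1, 0], [0, -1, 1]], D = diag(-6, 5, -2), P⁻¹ = [[1, 2, 0], [0, 1, 0], [0, 1, 1]].
B⁴ = P·diag(1296, 625, 16)·P⁻¹ = [[1296, 1342, 0], [0, 625, 0], [0, -609, 16]].
The requested entry is 1342.

1342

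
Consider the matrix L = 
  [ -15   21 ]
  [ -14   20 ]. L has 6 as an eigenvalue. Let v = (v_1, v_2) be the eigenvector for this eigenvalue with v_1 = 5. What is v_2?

L − 6I = [[-21, 21], [-14, 14]].
Solving (L − 6I)v = 0 gives the eigenspace spanned by (5, 5).
With v_1 = 5, v = (5, 5), so v_2 = 5.

5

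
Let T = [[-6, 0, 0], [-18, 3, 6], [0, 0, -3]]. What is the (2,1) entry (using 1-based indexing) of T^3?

Characteristic polynomial: λ^3 + 6λ^2 - 9λ - 54 = (λ - 3)(λ + 3)(λ + 6), so the eigenvalues are -6, -3, 3.
λ=-6: eigenvector (1, 2, 0).
λ=3: eigenvector (0, 1, 0).
λ=-3: eigenvector (0, -1, 1).
P = [[1, 0, 0], [2, 1, -1], [0, 0, 1]], D = diag(-6, 3, -3), P⁻¹ = [[1, 0, 0], [-2, 1, 1], [0, 0, 1]].
T³ = P·diag(-216, 27, -27)·P⁻¹ = [[-216, 0, 0], [-486, 27, 54], [0, 0, -27]].
The requested entry is -486.

-486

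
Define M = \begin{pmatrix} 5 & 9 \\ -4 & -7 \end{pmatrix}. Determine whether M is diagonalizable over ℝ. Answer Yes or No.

No

Characteristic polynomial: p(λ) = λ^2 + 2λ + 1 = (λ + 1)^2.
λ = -1 has algebraic multiplicity 2; rank(M + 1I) = 1, so geometric multiplicity = 1.
Geometric multiplicity < algebraic multiplicity, so M is not diagonalizable.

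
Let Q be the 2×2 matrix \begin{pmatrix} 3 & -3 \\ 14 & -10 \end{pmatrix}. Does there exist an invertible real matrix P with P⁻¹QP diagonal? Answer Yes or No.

Characteristic polynomial: p(s) = s^2 + 7s + 12 = (s + 3)(s + 4).
All 2 eigenvalues are distinct, so Q is diagonalizable.

Yes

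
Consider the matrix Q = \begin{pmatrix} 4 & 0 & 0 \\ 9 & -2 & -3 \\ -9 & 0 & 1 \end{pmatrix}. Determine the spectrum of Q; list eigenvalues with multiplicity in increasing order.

Characteristic polynomial: p(s) = s^3 - 3s^2 - 6s + 8 = (s - 4)(s - 1)(s + 2).
Roots (with multiplicity): -2, 1, 4.

-2, 1, 4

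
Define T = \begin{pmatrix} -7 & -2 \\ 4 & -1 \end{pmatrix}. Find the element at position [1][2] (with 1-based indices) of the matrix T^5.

Characteristic polynomial: μ^2 + 8μ + 15 = (μ + 3)(μ + 5), so the eigenvalues are -5, -3.
μ=-3: eigenvector (1, -2).
μ=-5: eigenvector (1, -1).
P = [[1, 1], [-2, -1]], D = diag(-3, -5), P⁻¹ = [[-1, -1], [2, 1]].
T⁵ = P·diag(-243, -3125)·P⁻¹ = [[-6007, -2882], [5764, 2639]].
The requested entry is -2882.

-2882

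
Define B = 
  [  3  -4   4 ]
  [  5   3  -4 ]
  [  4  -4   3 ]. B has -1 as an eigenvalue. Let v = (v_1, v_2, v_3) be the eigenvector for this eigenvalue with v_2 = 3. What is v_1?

0

B + 1I = [[4, -4, 4], [5, 4, -4], [4, -4, 4]].
Solving (B + 1I)v = 0 gives the eigenspace spanned by (0, 3, 3).
With v_2 = 3, v = (0, 3, 3), so v_1 = 0.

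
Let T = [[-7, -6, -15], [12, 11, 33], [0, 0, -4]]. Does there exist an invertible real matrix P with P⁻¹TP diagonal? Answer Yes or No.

Yes

Characteristic polynomial: p(r) = r^3 - 21r - 20 = (r - 5)(r + 1)(r + 4).
All 3 eigenvalues are distinct, so T is diagonalizable.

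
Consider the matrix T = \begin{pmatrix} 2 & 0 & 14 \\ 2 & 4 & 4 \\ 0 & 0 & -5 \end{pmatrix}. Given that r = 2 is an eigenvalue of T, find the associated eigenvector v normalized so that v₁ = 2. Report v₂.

T − 2I = [[0, 0, 14], [2, 2, 4], [0, 0, -7]].
Solving (T − 2I)v = 0 gives the eigenspace spanned by (2, -2, 0).
With v₁ = 2, v = (2, -2, 0), so v₂ = -2.

-2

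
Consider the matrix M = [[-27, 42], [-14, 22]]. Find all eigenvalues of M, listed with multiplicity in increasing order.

-6, 1

Characteristic polynomial: p(r) = r^2 + 5r - 6 = (r - 1)(r + 6).
Roots (with multiplicity): -6, 1.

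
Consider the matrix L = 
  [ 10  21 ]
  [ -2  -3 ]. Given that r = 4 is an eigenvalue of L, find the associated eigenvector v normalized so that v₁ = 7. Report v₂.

L − 4I = [[6, 21], [-2, -7]].
Solving (L − 4I)v = 0 gives the eigenspace spanned by (7, -2).
With v₁ = 7, v = (7, -2), so v₂ = -2.

-2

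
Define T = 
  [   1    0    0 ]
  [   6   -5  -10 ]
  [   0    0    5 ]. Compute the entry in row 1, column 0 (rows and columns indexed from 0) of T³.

126

Characteristic polynomial: λ^3 - λ^2 - 25λ + 25 = (λ - 5)(λ - 1)(λ + 5), so the eigenvalues are -5, 1, 5.
λ=1: eigenvector (1, 1, 0).
λ=-5: eigenvector (0, 1, 0).
λ=5: eigenvector (0, -1, 1).
P = [[1, 0, 0], [1, 1, -1], [0, 0, 1]], D = diag(1, -5, 5), P⁻¹ = [[1, 0, 0], [-1, 1, 1], [0, 0, 1]].
T³ = P·diag(1, -125, 125)·P⁻¹ = [[1, 0, 0], [126, -125, -250], [0, 0, 125]].
The requested entry is 126.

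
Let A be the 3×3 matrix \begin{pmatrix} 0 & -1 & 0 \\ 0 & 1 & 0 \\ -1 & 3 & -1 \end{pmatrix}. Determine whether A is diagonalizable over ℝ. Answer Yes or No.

Yes

Characteristic polynomial: p(s) = s^3 - s = s(s - 1)(s + 1).
All 3 eigenvalues are distinct, so A is diagonalizable.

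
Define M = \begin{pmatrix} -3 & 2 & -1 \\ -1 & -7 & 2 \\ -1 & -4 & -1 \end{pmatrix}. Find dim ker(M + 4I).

1

M + 4I = [[1, 2, -1], [-1, -3, 2], [-1, -4, 3]].
This matrix has rank 2, so its null space has dimension 3 − 2 = 1.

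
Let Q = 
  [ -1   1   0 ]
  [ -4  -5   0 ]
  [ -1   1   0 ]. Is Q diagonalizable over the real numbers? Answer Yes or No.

No

Characteristic polynomial: p(r) = r^3 + 6r^2 + 9r = r(r + 3)^2.
r = -3 has algebraic multiplicity 2; rank(Q + 3I) = 2, so geometric multiplicity = 1.
Geometric multiplicity < algebraic multiplicity, so Q is not diagonalizable.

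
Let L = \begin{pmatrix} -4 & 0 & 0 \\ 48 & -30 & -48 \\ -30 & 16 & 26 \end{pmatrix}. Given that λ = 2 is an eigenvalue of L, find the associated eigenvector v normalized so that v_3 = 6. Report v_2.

L − 2I = [[-6, 0, 0], [48, -32, -48], [-30, 16, 24]].
Solving (L − 2I)v = 0 gives the eigenspace spanned by (0, -9, 6).
With v_3 = 6, v = (0, -9, 6), so v_2 = -9.

-9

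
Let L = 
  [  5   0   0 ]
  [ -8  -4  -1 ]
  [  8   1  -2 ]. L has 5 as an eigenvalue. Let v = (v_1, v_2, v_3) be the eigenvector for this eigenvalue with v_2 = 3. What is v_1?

-3

L − 5I = [[0, 0, 0], [-8, -9, -1], [8, 1, -7]].
Solving (L − 5I)v = 0 gives the eigenspace spanned by (-3, 3, -3).
With v_2 = 3, v = (-3, 3, -3), so v_1 = -3.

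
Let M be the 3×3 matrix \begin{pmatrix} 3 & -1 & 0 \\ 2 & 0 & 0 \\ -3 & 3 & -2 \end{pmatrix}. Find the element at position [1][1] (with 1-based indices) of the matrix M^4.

31

Characteristic polynomial: r^3 - r^2 - 4r + 4 = (r - 2)(r - 1)(r + 2), so the eigenvalues are -2, 1, 2.
r=1: eigenvector (1, 2, 1).
r=2: eigenvector (-1, -1, 0).
r=-2: eigenvector (0, 0, 1).
P = [[1, -1, 0], [2, -1, 0], [1, 0, 1]], D = diag(1, 2, -2), P⁻¹ = [[-1, 1, 0], [-2, 1, 0], [1, -1, 1]].
M⁴ = P·diag(1, 16, 16)·P⁻¹ = [[31, -15, 0], [30, -14, 0], [15, -15, 16]].
The requested entry is 31.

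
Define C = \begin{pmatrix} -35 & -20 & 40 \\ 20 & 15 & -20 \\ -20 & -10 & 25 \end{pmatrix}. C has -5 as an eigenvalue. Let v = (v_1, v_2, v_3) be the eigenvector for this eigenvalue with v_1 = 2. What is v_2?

-1

C + 5I = [[-30, -20, 40], [20, 20, -20], [-20, -10, 30]].
Solving (C + 5I)v = 0 gives the eigenspace spanned by (2, -1, 1).
With v_1 = 2, v = (2, -1, 1), so v_2 = -1.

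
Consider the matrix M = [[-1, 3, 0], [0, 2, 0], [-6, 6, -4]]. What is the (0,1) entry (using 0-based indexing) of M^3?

Characteristic polynomial: μ^3 + 3μ^2 - 6μ - 8 = (μ - 2)(μ + 1)(μ + 4), so the eigenvalues are -4, -1, 2.
μ=-1: eigenvector (1, 0, -2).
μ=2: eigenvector (1, 1, 0).
μ=-4: eigenvector (0, 0, 1).
P = [[1, 1, 0], [0, 1, 0], [-2, 0, 1]], D = diag(-1, 2, -4), P⁻¹ = [[1, -1, 0], [0, 1, 0], [2, -2, 1]].
M³ = P·diag(-1, 8, -64)·P⁻¹ = [[-1, 9, 0], [0, 8, 0], [-126, 126, -64]].
The requested entry is 9.

9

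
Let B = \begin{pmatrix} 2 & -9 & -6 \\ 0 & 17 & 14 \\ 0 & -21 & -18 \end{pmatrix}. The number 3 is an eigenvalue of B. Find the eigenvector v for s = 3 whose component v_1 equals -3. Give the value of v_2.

B − 3I = [[-1, -9, -6], [0, 14, 14], [0, -21, -21]].
Solving (B − 3I)v = 0 gives the eigenspace spanned by (-3, 1, -1).
With v_1 = -3, v = (-3, 1, -1), so v_2 = 1.

1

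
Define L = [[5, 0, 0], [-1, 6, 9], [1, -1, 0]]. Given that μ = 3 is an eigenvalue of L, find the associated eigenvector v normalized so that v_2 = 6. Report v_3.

L − 3I = [[2, 0, 0], [-1, 3, 9], [1, -1, -3]].
Solving (L − 3I)v = 0 gives the eigenspace spanned by (0, 6, -2).
With v_2 = 6, v = (0, 6, -2), so v_3 = -2.

-2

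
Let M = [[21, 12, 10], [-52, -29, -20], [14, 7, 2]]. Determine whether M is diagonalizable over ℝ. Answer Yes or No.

Yes

Characteristic polynomial: p(t) = t^3 + 6t^2 - t - 30 = (t - 2)(t + 3)(t + 5).
All 3 eigenvalues are distinct, so M is diagonalizable.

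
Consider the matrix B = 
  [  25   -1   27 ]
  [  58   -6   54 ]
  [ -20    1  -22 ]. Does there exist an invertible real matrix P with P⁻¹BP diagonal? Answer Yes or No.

No

Characteristic polynomial: p(μ) = μ^3 + 3μ^2 - 24μ - 80 = (μ - 5)(μ + 4)^2.
μ = -4 has algebraic multiplicity 2; rank(B + 4I) = 2, so geometric multiplicity = 1.
Geometric multiplicity < algebraic multiplicity, so B is not diagonalizable.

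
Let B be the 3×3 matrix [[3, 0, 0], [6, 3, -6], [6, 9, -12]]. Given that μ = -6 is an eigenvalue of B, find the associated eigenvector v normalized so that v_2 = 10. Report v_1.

0

B + 6I = [[9, 0, 0], [6, 9, -6], [6, 9, -6]].
Solving (B + 6I)v = 0 gives the eigenspace spanned by (0, 10, 15).
With v_2 = 10, v = (0, 10, 15), so v_1 = 0.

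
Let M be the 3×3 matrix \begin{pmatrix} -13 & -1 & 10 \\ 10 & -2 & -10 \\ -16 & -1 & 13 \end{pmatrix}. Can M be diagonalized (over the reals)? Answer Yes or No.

Yes

Characteristic polynomial: p(μ) = μ^3 + 2μ^2 - 9μ - 18 = (μ - 3)(μ + 2)(μ + 3).
All 3 eigenvalues are distinct, so M is diagonalizable.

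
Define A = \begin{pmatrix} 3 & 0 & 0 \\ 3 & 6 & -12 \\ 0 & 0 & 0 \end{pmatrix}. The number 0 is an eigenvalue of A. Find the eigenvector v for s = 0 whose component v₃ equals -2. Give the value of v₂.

-4

A = [[3, 0, 0], [3, 6, -12], [0, 0, 0]].
Solving (A)v = 0 gives the eigenspace spanned by (0, -4, -2).
With v₃ = -2, v = (0, -4, -2), so v₂ = -4.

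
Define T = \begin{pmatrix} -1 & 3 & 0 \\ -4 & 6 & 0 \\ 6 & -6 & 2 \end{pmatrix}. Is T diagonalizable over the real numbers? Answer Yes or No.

Characteristic polynomial: p(r) = r^3 - 7r^2 + 16r - 12 = (r - 3)(r - 2)^2.
r = 2 has algebraic multiplicity 2; rank(T − 2I) = 1, so geometric multiplicity = 2.
Every eigenvalue has geometric = algebraic multiplicity, so T is diagonalizable.

Yes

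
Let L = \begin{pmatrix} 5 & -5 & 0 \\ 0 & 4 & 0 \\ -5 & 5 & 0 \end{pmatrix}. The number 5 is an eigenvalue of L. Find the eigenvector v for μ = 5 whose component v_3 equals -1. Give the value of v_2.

L − 5I = [[0, -5, 0], [0, -1, 0], [-5, 5, -5]].
Solving (L − 5I)v = 0 gives the eigenspace spanned by (1, 0, -1).
With v_3 = -1, v = (1, 0, -1), so v_2 = 0.

0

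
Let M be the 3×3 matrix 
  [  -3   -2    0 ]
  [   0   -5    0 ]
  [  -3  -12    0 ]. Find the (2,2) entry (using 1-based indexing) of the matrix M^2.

Characteristic polynomial: r^3 + 8r^2 + 15r = r(r + 3)(r + 5), so the eigenvalues are -5, -3, 0.
r=-5: eigenvector (1, 1, 3).
r=-3: eigenvector (1, 0, 1).
r=0: eigenvector (0, 0, 1).
P = [[1, 1, 0], [1, 0, 0], [3, 1, 1]], D = diag(-5, -3, 0), P⁻¹ = [[0, 1, 0], [1, -1, 0], [-1, -2, 1]].
M² = P·diag(25, 9, 0)·P⁻¹ = [[9, 16, 0], [0, 25, 0], [9, 66, 0]].
The requested entry is 25.

25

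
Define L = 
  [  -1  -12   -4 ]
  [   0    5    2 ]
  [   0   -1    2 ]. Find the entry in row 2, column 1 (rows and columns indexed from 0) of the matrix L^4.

-175

Characteristic polynomial: λ^3 - 6λ^2 + 5λ + 12 = (λ - 4)(λ - 3)(λ + 1), so the eigenvalues are -1, 3, 4.
λ=-1: eigenvector (1, 0, 0).
λ=4: eigenvector (-4, 2, -1).
λ=3: eigenvector (2, -1, 1).
P = [[1, -4, 2], [0, 2, -1], [0, -1, 1]], D = diag(-1, 4, 3), P⁻¹ = [[1, 2, 0], [0, 1, 1], [0, 1, 2]].
L⁴ = P·diag(1, 256, 81)·P⁻¹ = [[1, -860, -700], [0, 431, 350], [0, -175, -94]].
The requested entry is -175.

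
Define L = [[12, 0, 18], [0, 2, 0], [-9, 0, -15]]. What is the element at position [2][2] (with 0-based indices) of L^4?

Characteristic polynomial: t^3 + t^2 - 24t + 36 = (t - 3)(t - 2)(t + 6), so the eigenvalues are -6, 2, 3.
t=-6: eigenvector (1, 0, -1).
t=2: eigenvector (0, 1, 0).
t=3: eigenvector (2, 0, -1).
P = [[1, 0, 2], [0, 1, 0], [-1, 0, -1]], D = diag(-6, 2, 3), P⁻¹ = [[-1, 0, -2], [0, 1, 0], [1, 0, 1]].
L⁴ = P·diag(1296, 16, 81)·P⁻¹ = [[-1134, 0, -2430], [0, 16, 0], [1215, 0, 2511]].
The requested entry is 2511.

2511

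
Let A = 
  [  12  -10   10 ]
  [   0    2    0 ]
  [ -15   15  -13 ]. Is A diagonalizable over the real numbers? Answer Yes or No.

Yes

Characteristic polynomial: p(s) = s^3 - s^2 - 8s + 12 = (s - 2)^2(s + 3).
s = 2 has algebraic multiplicity 2; rank(A − 2I) = 1, so geometric multiplicity = 2.
Every eigenvalue has geometric = algebraic multiplicity, so A is diagonalizable.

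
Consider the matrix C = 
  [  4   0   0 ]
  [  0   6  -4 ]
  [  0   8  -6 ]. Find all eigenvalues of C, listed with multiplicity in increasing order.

-2, 2, 4

Characteristic polynomial: p(s) = s^3 - 4s^2 - 4s + 16 = (s - 4)(s - 2)(s + 2).
Roots (with multiplicity): -2, 2, 4.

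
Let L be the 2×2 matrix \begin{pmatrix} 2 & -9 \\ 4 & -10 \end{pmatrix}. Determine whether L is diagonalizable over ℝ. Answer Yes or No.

No

Characteristic polynomial: p(t) = t^2 + 8t + 16 = (t + 4)^2.
t = -4 has algebraic multiplicity 2; rank(L + 4I) = 1, so geometric multiplicity = 1.
Geometric multiplicity < algebraic multiplicity, so L is not diagonalizable.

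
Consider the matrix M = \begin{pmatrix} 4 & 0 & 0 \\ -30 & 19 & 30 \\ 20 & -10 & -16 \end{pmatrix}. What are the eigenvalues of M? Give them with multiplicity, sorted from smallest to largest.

-1, 4, 4

Characteristic polynomial: p(λ) = λ^3 - 7λ^2 + 8λ + 16 = (λ - 4)^2(λ + 1).
Roots (with multiplicity): -1, 4, 4.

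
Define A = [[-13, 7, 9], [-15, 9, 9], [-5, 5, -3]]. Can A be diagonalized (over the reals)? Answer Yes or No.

Yes

Characteristic polynomial: p(r) = r^3 + 7r^2 - 36 = (r - 2)(r + 3)(r + 6).
All 3 eigenvalues are distinct, so A is diagonalizable.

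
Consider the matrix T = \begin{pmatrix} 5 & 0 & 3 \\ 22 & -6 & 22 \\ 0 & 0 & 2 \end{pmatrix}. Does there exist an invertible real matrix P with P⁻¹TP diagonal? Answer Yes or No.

Characteristic polynomial: p(r) = r^3 - r^2 - 32r + 60 = (r - 5)(r - 2)(r + 6).
All 3 eigenvalues are distinct, so T is diagonalizable.

Yes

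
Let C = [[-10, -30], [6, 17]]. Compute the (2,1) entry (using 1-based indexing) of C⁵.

Characteristic polynomial: t^2 - 7t + 10 = (t - 5)(t - 2), so the eigenvalues are 2, 5.
t=2: eigenvector (-5, 2).
t=5: eigenvector (2, -1).
P = [[-5, 2], [2, -1]], D = diag(2, 5), P⁻¹ = [[-1, -2], [-2, -5]].
C⁵ = P·diag(32, 3125)·P⁻¹ = [[-12340, -30930], [6186, 15497]].
The requested entry is 6186.

6186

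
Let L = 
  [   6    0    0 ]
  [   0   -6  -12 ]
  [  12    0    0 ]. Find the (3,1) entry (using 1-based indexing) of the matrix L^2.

72

Characteristic polynomial: s^3 - 36s = s(s - 6)(s + 6), so the eigenvalues are -6, 0, 6.
s=-6: eigenvector (0, 1, 0).
s=6: eigenvector (1, -2, 2).
s=0: eigenvector (0, -2, 1).
P = [[0, 1, 0], [1, -2, -2], [0, 2, 1]], D = diag(-6, 6, 0), P⁻¹ = [[-2, 1, 2], [1, 0, 0], [-2, 0, 1]].
L² = P·diag(36, 36, 0)·P⁻¹ = [[36, 0, 0], [-144, 36, 72], [72, 0, 0]].
The requested entry is 72.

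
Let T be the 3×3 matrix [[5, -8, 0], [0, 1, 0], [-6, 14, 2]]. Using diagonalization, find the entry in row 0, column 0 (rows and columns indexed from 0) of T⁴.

Characteristic polynomial: μ^3 - 8μ^2 + 17μ - 10 = (μ - 5)(μ - 2)(μ - 1), so the eigenvalues are 1, 2, 5.
μ=5: eigenvector (1, 0, -2).
μ=1: eigenvector (2, 1, -2).
μ=2: eigenvector (0, 0, 1).
P = [[1, 2, 0], [0, 1, 0], [-2, -2, 1]], D = diag(5, 1, 2), P⁻¹ = [[1, -2, 0], [0, 1, 0], [2, -2, 1]].
T⁴ = P·diag(625, 1, 16)·P⁻¹ = [[625, -1248, 0], [0, 1, 0], [-1218, 2466, 16]].
The requested entry is 625.

625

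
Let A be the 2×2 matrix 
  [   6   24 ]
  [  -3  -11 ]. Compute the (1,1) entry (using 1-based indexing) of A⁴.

Characteristic polynomial: t^2 + 5t + 6 = (t + 2)(t + 3), so the eigenvalues are -3, -2.
t=-3: eigenvector (-8, 3).
t=-2: eigenvector (-3, 1).
P = [[-8, -3], [3, 1]], D = diag(-3, -2), P⁻¹ = [[1, 3], [-3, -8]].
A⁴ = P·diag(81, 16)·P⁻¹ = [[-504, -1560], [195, 601]].
The requested entry is -504.

-504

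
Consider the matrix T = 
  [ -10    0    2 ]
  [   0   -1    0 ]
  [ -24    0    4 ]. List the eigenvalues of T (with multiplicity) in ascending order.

Characteristic polynomial: p(λ) = λ^3 + 7λ^2 + 14λ + 8 = (λ + 1)(λ + 2)(λ + 4).
Roots (with multiplicity): -4, -2, -1.

-4, -2, -1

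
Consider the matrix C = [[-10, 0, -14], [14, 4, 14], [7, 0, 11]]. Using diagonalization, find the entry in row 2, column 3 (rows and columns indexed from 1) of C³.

Characteristic polynomial: t^3 - 5t^2 - 8t + 48 = (t - 4)^2(t + 3), so the eigenvalues are -3, 4, 4.
t=4: eigenvector (1, -1, -1).
t=4: eigenvector (0, 1, 0).
t=-3: eigenvector (2, -2, -1).
P = [[1, 0, 2], [-1, 1, -2], [-1, 0, -1]], D = diag(4, 4, -3), P⁻¹ = [[-1, 0, -2], [1, 1, 0], [1, 0, 1]].
C³ = P·diag(64, 64, -27)·P⁻¹ = [[-118, 0, -182], [182, 64, 182], [91, 0, 155]].
The requested entry is 182.

182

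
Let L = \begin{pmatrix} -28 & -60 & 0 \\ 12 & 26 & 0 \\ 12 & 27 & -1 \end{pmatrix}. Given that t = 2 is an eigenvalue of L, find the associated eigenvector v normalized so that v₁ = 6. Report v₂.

L − 2I = [[-30, -60, 0], [12, 24, 0], [12, 27, -3]].
Solving (L − 2I)v = 0 gives the eigenspace spanned by (6, -3, -3).
With v₁ = 6, v = (6, -3, -3), so v₂ = -3.

-3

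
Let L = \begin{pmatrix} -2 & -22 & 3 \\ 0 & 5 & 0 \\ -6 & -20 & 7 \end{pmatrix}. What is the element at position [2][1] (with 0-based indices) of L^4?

Characteristic polynomial: s^3 - 10s^2 + 29s - 20 = (s - 5)(s - 4)(s - 1), so the eigenvalues are 1, 4, 5.
s=4: eigenvector (-1, 0, -2).
s=5: eigenvector (-4, 1, -2).
s=1: eigenvector (1, 0, 1).
P = [[-1, -4, 1], [0, 1, 0], [-2, -2, 1]], D = diag(4, 5, 1), P⁻¹ = [[1, 2, -1], [0, 1, 0], [2, 6, -1]].
L⁴ = P·diag(256, 625, 1)·P⁻¹ = [[-254, -3006, 255], [0, 625, 0], [-510, -2268, 511]].
The requested entry is -2268.

-2268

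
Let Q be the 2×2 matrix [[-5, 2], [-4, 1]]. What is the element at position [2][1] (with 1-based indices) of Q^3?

Characteristic polynomial: t^2 + 4t + 3 = (t + 1)(t + 3), so the eigenvalues are -3, -1.
t=-3: eigenvector (-1, -1).
t=-1: eigenvector (1, 2).
P = [[-1, 1], [-1, 2]], D = diag(-3, -1), P⁻¹ = [[-2, 1], [-1, 1]].
Q³ = P·diag(-27, -1)·P⁻¹ = [[-53, 26], [-52, 25]].
The requested entry is -52.

-52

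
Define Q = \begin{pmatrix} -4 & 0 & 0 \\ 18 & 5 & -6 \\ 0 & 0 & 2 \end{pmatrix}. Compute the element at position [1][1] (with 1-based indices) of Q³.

-64

Characteristic polynomial: λ^3 - 3λ^2 - 18λ + 40 = (λ - 5)(λ - 2)(λ + 4), so the eigenvalues are -4, 2, 5.
λ=-4: eigenvector (1, -2, 0).
λ=5: eigenvector (0, 1, 0).
λ=2: eigenvector (0, 2, 1).
P = [[1, 0, 0], [-2, 1, 2], [0, 0, 1]], D = diag(-4, 5, 2), P⁻¹ = [[1, 0, 0], [2, 1, -2], [0, 0, 1]].
Q³ = P·diag(-64, 125, 8)·P⁻¹ = [[-64, 0, 0], [378, 125, -234], [0, 0, 8]].
The requested entry is -64.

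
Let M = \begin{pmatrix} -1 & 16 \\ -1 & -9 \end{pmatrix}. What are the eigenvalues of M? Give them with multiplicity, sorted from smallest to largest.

-5, -5

Characteristic polynomial: p(r) = r^2 + 10r + 25 = (r + 5)^2.
Roots (with multiplicity): -5, -5.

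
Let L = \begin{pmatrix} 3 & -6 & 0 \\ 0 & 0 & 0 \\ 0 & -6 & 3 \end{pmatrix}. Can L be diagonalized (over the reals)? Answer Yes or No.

Yes

Characteristic polynomial: p(s) = s^3 - 6s^2 + 9s = s(s - 3)^2.
s = 3 has algebraic multiplicity 2; rank(L − 3I) = 1, so geometric multiplicity = 2.
Every eigenvalue has geometric = algebraic multiplicity, so L is diagonalizable.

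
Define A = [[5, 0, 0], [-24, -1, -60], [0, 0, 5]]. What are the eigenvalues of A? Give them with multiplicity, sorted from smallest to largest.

-1, 5, 5

Characteristic polynomial: p(λ) = λ^3 - 9λ^2 + 15λ + 25 = (λ - 5)^2(λ + 1).
Roots (with multiplicity): -1, 5, 5.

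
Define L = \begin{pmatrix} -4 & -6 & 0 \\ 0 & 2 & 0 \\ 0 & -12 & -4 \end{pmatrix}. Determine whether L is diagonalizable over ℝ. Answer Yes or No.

Yes

Characteristic polynomial: p(r) = r^3 + 6r^2 - 32 = (r - 2)(r + 4)^2.
r = -4 has algebraic multiplicity 2; rank(L + 4I) = 1, so geometric multiplicity = 2.
Every eigenvalue has geometric = algebraic multiplicity, so L is diagonalizable.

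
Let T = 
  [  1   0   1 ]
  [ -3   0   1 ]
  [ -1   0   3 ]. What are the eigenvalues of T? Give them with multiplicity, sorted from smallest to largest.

Characteristic polynomial: p(r) = r^3 - 4r^2 + 4r = r(r - 2)^2.
Roots (with multiplicity): 0, 2, 2.

0, 2, 2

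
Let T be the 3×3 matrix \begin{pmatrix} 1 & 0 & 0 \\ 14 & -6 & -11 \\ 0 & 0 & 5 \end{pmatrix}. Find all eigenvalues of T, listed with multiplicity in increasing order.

-6, 1, 5

Characteristic polynomial: p(λ) = λ^3 - 31λ + 30 = (λ - 5)(λ - 1)(λ + 6).
Roots (with multiplicity): -6, 1, 5.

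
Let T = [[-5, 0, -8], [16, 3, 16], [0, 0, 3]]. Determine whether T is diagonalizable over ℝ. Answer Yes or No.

Characteristic polynomial: p(μ) = μ^3 - μ^2 - 21μ + 45 = (μ - 3)^2(μ + 5).
μ = 3 has algebraic multiplicity 2; rank(T − 3I) = 1, so geometric multiplicity = 2.
Every eigenvalue has geometric = algebraic multiplicity, so T is diagonalizable.

Yes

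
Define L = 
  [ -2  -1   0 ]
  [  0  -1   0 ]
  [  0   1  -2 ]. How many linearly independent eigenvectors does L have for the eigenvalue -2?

2

L + 2I = [[0, -1, 0], [0, 1, 0], [0, 1, 0]].
This matrix has rank 1, so its null space has dimension 3 − 1 = 2.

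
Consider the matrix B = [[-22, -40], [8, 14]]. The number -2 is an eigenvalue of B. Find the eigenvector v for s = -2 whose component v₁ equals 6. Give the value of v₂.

B + 2I = [[-20, -40], [8, 16]].
Solving (B + 2I)v = 0 gives the eigenspace spanned by (6, -3).
With v₁ = 6, v = (6, -3), so v₂ = -3.

-3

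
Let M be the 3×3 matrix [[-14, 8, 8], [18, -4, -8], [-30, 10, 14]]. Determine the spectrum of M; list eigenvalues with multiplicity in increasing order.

Characteristic polynomial: p(t) = t^3 + 4t^2 - 20t - 48 = (t - 4)(t + 2)(t + 6).
Roots (with multiplicity): -6, -2, 4.

-6, -2, 4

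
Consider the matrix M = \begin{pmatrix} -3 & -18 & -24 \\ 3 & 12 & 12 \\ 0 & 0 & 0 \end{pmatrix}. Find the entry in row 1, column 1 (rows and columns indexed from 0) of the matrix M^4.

Characteristic polynomial: t^3 - 9t^2 + 18t = t(t - 6)(t - 3), so the eigenvalues are 0, 3, 6.
t=3: eigenvector (3, -1, 0).
t=6: eigenvector (-2, 1, 0).
t=0: eigenvector (4, -2, 1).
P = [[3, -2, 4], [-1, 1, -2], [0, 0, 1]], D = diag(3, 6, 0), P⁻¹ = [[1, 2, 0], [1, 3, 2], [0, 0, 1]].
M⁴ = P·diag(81, 1296, 0)·P⁻¹ = [[-2349, -7290, -5184], [1215, 3726, 2592], [0, 0, 0]].
The requested entry is 3726.

3726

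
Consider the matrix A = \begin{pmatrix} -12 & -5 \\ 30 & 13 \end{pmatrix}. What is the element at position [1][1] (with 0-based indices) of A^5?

793

Characteristic polynomial: λ^2 - λ - 6 = (λ - 3)(λ + 2), so the eigenvalues are -2, 3.
λ=-2: eigenvector (1, -2).
λ=3: eigenvector (1, -3).
P = [[1, 1], [-2, -3]], D = diag(-2, 3), P⁻¹ = [[3, 1], [-2, -1]].
A⁵ = P·diag(-32, 243)·P⁻¹ = [[-582, -275], [1650, 793]].
The requested entry is 793.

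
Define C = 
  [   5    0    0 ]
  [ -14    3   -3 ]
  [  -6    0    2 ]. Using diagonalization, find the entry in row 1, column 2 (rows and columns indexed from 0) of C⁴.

Characteristic polynomial: λ^3 - 10λ^2 + 31λ - 30 = (λ - 5)(λ - 3)(λ - 2), so the eigenvalues are 2, 3, 5.
λ=5: eigenvector (1, -4, -2).
λ=3: eigenvector (0, 1, 0).
λ=2: eigenvector (0, 3, 1).
P = [[1, 0, 0], [-4, 1, 3], [-2, 0, 1]], D = diag(5, 3, 2), P⁻¹ = [[1, 0, 0], [-2, 1, -3], [2, 0, 1]].
C⁴ = P·diag(625, 81, 16)·P⁻¹ = [[625, 0, 0], [-2566, 81, -195], [-1218, 0, 16]].
The requested entry is -195.

-195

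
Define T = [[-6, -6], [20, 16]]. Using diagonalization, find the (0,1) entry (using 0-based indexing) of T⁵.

-20256

Characteristic polynomial: μ^2 - 10μ + 24 = (μ - 6)(μ - 4), so the eigenvalues are 4, 6.
μ=6: eigenvector (1, -2).
μ=4: eigenvector (3, -5).
P = [[1, 3], [-2, -5]], D = diag(6, 4), P⁻¹ = [[-5, -3], [2, 1]].
T⁵ = P·diag(7776, 1024)·P⁻¹ = [[-32736, -20256], [67520, 41536]].
The requested entry is -20256.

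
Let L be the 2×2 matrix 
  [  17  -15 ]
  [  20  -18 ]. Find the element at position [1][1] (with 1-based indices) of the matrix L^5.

Characteristic polynomial: μ^2 + μ - 6 = (μ - 2)(μ + 3), so the eigenvalues are -3, 2.
μ=2: eigenvector (1, 1).
μ=-3: eigenvector (3, 4).
P = [[1, 3], [1, 4]], D = diag(2, -3), P⁻¹ = [[4, -3], [-1, 1]].
L⁵ = P·diag(32, -243)·P⁻¹ = [[857, -825], [1100, -1068]].
The requested entry is 857.

857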